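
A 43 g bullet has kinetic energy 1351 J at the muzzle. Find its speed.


v = sqrt(2*E/m) = sqrt(2*1351/0.043) = 250.7 m/s

250.7 m/s


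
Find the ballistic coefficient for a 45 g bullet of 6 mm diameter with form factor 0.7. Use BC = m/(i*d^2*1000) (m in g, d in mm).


BC = m/(i*d^2*1000) = 45/(0.7 * 6^2 * 1000) = 0.001786

0.001786


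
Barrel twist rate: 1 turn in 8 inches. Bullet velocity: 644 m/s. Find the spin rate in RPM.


twist_m = 8*0.0254 = 0.2032 m
spin = v/twist = 644/0.2032 = 3169.291 rev/s
RPM = spin*60 = 3169.291*60 ≈ 190157 RPM

190157 RPM


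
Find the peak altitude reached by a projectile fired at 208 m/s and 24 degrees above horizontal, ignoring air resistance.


H = (v0*sin(theta))^2 / (2g) = (208*sin(24°))^2 / (2*9.81) = 364.8 m

364.8 m


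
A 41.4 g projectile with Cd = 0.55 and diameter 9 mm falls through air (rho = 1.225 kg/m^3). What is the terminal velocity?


A = pi*(d/2)^2 = pi*(9/2000)^2 = 6.36173e-05 m^2
vt = sqrt(2mg/(Cd*rho*A)) = sqrt(2*0.0414*9.81/(0.55 * 1.225 * 6.36173e-05)) = 137.7 m/s

137.7 m/s


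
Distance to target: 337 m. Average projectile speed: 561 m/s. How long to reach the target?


t = d/v = 337/561 = 0.6007 s

0.6007 s


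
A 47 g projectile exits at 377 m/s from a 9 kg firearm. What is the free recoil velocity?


v_recoil = m_p * v_p / m_gun = 0.047 * 377 / 9 = 1.969 m/s

1.969 m/s


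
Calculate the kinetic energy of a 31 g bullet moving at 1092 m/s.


E = 0.5*m*v^2 = 0.5*0.031*1092^2 = 18483 J

18483 J


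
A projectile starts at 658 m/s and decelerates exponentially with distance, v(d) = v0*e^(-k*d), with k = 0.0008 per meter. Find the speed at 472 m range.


v = v0*exp(-k*d) = 658*exp(-0.0008*472) = 451.1 m/s

451.1 m/s


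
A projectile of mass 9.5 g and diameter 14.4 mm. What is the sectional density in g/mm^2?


SD = m/d^2 = 9.5/14.4^2 = 0.04581 g/mm^2

0.04581 g/mm^2


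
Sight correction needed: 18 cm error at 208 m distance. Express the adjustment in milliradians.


1 mrad subtends 1 cm per 10 m of range, so adj = error_cm / (dist_m / 10) = 18 / (208/10) = 0.8654 mrad

0.8654 mrad


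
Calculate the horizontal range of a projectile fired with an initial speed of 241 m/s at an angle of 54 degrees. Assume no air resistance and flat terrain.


R = v0^2 * sin(2*theta) / g = 241^2 * sin(2*54°) / 9.81 = 5631 m

5631 m


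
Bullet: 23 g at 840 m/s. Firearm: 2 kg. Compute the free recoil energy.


v_r = m_p*v_p/m_gun = 0.023*840/2 = 9.66 m/s, E_r = 0.5*m_gun*v_r^2 = 0.5*2*9.66^2 = 93.32 J

93.32 J


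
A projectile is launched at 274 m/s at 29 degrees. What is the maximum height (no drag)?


H = (v0*sin(theta))^2 / (2g) = (274*sin(29°))^2 / (2*9.81) = 899.4 m

899.4 m


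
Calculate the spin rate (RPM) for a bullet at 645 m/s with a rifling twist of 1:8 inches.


twist_m = 8*0.0254 = 0.2032 m
spin = v/twist = 645/0.2032 = 3174.213 rev/s
RPM = spin*60 = 3174.213*60 ≈ 190453 RPM

190453 RPM


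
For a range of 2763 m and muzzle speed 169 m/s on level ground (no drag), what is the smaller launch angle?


sin(2*theta) = R*g/v0^2 = 2763*9.81/169^2 = 0.949022, theta = arcsin(0.949022)/2 = 35.81°

35.81 degrees


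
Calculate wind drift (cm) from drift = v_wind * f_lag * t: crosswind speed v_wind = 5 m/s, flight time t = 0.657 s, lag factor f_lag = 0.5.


drift = v_wind * lag * t = 5 * 0.5 * 0.657 = 1.6425 m ≈ 164.2 cm

164.2 cm


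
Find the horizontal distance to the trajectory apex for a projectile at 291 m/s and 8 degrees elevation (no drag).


R = v0^2*sin(2*theta)/g = 291^2*sin(2*8°)/9.81 = 2379.33 m
apex_dist = R/2 = 2379.33/2 = 1190 m

1190 m


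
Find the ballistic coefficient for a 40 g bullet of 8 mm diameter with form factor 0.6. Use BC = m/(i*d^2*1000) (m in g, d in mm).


BC = m/(i*d^2*1000) = 40/(0.6 * 8^2 * 1000) = 0.001042

0.001042


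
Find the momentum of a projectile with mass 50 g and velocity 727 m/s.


p = m*v = 0.05*727 = 36.35 kg·m/s

36.35 kg·m/s


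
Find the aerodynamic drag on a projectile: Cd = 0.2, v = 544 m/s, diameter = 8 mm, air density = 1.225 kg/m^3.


A = pi*(d/2)^2 = pi*(8/2000)^2 = 5.02655e-05 m^2
Fd = 0.5*Cd*rho*A*v^2 = 0.5*0.2*1.225*5.02655e-05*544^2 = 1.822 N

1.822 N


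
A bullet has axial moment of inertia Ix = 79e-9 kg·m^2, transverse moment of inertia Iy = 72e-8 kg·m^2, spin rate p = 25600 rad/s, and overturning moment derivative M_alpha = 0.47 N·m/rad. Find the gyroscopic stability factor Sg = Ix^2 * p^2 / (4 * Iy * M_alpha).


Sg = Ix^2 * p^2 / (4 * Iy * M_alpha) = (79e-9)^2 * 25600^2 / (4 * 72e-8 * 0.47) = 3.022

3.022


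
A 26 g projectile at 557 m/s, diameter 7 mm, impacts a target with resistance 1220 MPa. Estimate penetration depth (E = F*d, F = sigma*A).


A = pi*(d/2)^2 = pi*(7/2)^2 = 38.4845 mm^2
E = 0.5*m*v^2 = 0.5*0.026*557^2 = 4033.24 J
depth = E/(sigma*A) = 4033.24 J / (1220 MPa * 38.4845 mm^2) = 4033.24/(1220 * 38.4845) m = 0.0859029 m ≈ 85.9 mm

85.9 mm


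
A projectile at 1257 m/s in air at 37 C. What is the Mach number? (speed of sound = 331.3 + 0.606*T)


a = 331.3 + 0.606*(37) = 353.722 m/s
M = v/a = 1257/353.722 = 3.554

3.554


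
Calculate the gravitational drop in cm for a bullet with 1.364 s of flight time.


drop = 0.5*g*t^2 = 0.5*9.81*1.364^2 = 9.12573 m ≈ 912.6 cm

912.6 cm


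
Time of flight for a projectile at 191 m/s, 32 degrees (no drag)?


T = 2*v0*sin(theta)/g = 2*191*sin(32°)/9.81 = 20.63 s

20.63 s


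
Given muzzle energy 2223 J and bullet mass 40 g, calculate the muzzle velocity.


v = sqrt(2*E/m) = sqrt(2*2223/0.04) = 333.4 m/s

333.4 m/s


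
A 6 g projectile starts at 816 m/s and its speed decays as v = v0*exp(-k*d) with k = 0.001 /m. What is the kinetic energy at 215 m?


v = v0*exp(-k*d) = 816*exp(-0.001*215) = 658.138 m/s
E = 0.5*m*v^2 = 0.5*0.006*658.138^2 = 1299 J

1299 J


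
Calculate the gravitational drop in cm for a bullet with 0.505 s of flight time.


drop = 0.5*g*t^2 = 0.5*9.81*0.505^2 = 1.2509 m ≈ 125.1 cm

125.1 cm


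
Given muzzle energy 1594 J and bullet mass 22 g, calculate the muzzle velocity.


v = sqrt(2*E/m) = sqrt(2*1594/0.022) = 380.7 m/s

380.7 m/s


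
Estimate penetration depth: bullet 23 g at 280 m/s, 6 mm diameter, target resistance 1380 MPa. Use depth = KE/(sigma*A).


A = pi*(d/2)^2 = pi*(6/2)^2 = 28.2743 mm^2
E = 0.5*m*v^2 = 0.5*0.023*280^2 = 901.6 J
depth = E/(sigma*A) = 901.6 J / (1380 MPa * 28.2743 mm^2) = 901.6/(1380 * 28.2743) m = 0.0231069 m ≈ 23.11 mm

23.11 mm


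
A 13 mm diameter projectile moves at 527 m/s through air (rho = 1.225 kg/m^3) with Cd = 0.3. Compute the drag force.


A = pi*(d/2)^2 = pi*(13/2000)^2 = 1.32732e-04 m^2
Fd = 0.5*Cd*rho*A*v^2 = 0.5*0.3*1.225*1.32732e-04*527^2 = 6.774 N

6.774 N


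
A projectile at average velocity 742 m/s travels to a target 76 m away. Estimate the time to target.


t = d/v = 76/742 = 0.1024 s

0.1024 s


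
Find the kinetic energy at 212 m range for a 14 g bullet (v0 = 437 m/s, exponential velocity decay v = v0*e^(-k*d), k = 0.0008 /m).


v = v0*exp(-k*d) = 437*exp(-0.0008*212) = 368.829 m/s
E = 0.5*m*v^2 = 0.5*0.014*368.829^2 = 952.2 J

952.2 J


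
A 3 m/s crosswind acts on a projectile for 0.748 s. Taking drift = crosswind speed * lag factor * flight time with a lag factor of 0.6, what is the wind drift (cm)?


drift = v_wind * lag * t = 3 * 0.6 * 0.748 = 1.3464 m ≈ 134.6 cm

134.6 cm


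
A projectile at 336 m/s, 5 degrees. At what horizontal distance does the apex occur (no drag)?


R = v0^2*sin(2*theta)/g = 336^2*sin(2*5°)/9.81 = 1998.39 m
apex_dist = R/2 = 1998.39/2 = 999.2 m

999.2 m


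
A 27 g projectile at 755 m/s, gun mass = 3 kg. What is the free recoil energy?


v_r = m_p*v_p/m_gun = 0.027*755/3 = 6.795 m/s, E_r = 0.5*m_gun*v_r^2 = 0.5*3*6.795^2 = 69.26 J

69.26 J


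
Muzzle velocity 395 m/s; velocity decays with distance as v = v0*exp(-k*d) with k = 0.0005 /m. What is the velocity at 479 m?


v = v0*exp(-k*d) = 395*exp(-0.0005*479) = 310.9 m/s

310.9 m/s


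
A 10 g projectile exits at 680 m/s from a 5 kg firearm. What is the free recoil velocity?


v_recoil = m_p * v_p / m_gun = 0.01 * 680 / 5 = 1.36 m/s

1.36 m/s


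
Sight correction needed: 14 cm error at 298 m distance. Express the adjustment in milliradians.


1 mrad subtends 1 cm per 10 m of range, so adj = error_cm / (dist_m / 10) = 14 / (298/10) = 0.4698 mrad

0.4698 mrad


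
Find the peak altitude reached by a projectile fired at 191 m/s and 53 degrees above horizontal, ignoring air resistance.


H = (v0*sin(theta))^2 / (2g) = (191*sin(53°))^2 / (2*9.81) = 1186 m

1186 m


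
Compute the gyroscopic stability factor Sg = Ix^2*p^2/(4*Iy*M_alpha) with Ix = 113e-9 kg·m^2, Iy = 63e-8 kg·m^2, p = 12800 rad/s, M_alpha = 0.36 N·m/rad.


Sg = Ix^2 * p^2 / (4 * Iy * M_alpha) = (113e-9)^2 * 12800^2 / (4 * 63e-8 * 0.36) = 2.306

2.306


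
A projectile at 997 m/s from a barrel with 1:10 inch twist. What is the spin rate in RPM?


twist_m = 10*0.0254 = 0.254 m
spin = v/twist = 997/0.254 = 3925.197 rev/s
RPM = spin*60 = 3925.197*60 ≈ 235512 RPM

235512 RPM


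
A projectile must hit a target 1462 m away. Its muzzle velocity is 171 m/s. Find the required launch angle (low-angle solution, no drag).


sin(2*theta) = R*g/v0^2 = 1462*9.81/171^2 = 0.490483, theta = arcsin(0.490483)/2 = 14.69°

14.69 degrees


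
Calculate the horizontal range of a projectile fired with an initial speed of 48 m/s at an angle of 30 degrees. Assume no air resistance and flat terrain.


R = v0^2 * sin(2*theta) / g = 48^2 * sin(2*30°) / 9.81 = 203.4 m

203.4 m


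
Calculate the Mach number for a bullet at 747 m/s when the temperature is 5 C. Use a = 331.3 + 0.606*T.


a = 331.3 + 0.606*(5) = 334.33 m/s
M = v/a = 747/334.33 = 2.234

2.234


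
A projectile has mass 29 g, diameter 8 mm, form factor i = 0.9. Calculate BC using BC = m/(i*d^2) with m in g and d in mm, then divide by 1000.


BC = m/(i*d^2*1000) = 29/(0.9 * 8^2 * 1000) = 0.0005035

0.0005035


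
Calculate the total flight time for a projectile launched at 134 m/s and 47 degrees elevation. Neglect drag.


T = 2*v0*sin(theta)/g = 2*134*sin(47°)/9.81 = 19.98 s

19.98 s


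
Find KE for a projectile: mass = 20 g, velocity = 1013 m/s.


E = 0.5*m*v^2 = 0.5*0.02*1013^2 = 10262 J

10262 J


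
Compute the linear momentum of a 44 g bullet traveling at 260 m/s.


p = m*v = 0.044*260 = 11.44 kg·m/s

11.44 kg·m/s


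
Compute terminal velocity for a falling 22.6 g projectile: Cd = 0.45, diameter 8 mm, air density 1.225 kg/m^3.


A = pi*(d/2)^2 = pi*(8/2000)^2 = 5.02655e-05 m^2
vt = sqrt(2mg/(Cd*rho*A)) = sqrt(2*0.0226*9.81/(0.45 * 1.225 * 5.02655e-05)) = 126.5 m/s

126.5 m/s


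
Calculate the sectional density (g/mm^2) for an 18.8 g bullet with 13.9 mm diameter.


SD = m/d^2 = 18.8/13.9^2 = 0.0973 g/mm^2

0.0973 g/mm^2


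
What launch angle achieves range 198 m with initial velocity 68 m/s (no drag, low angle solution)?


sin(2*theta) = R*g/v0^2 = 198*9.81/68^2 = 0.420065, theta = arcsin(0.420065)/2 = 12.42°

12.42 degrees


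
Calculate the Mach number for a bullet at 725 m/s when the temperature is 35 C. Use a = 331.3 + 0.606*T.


a = 331.3 + 0.606*(35) = 352.51 m/s
M = v/a = 725/352.51 = 2.057

2.057


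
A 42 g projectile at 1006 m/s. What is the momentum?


p = m*v = 0.042*1006 = 42.25 kg·m/s

42.25 kg·m/s


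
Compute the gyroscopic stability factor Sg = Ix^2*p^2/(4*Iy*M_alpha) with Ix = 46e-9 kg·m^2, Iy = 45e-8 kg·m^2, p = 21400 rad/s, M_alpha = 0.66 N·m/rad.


Sg = Ix^2 * p^2 / (4 * Iy * M_alpha) = (46e-9)^2 * 21400^2 / (4 * 45e-8 * 0.66) = 0.8157

0.8157


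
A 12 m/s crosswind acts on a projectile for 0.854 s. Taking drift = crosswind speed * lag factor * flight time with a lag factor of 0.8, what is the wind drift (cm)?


drift = v_wind * lag * t = 12 * 0.8 * 0.854 = 8.1984 m ≈ 819.8 cm

819.8 cm


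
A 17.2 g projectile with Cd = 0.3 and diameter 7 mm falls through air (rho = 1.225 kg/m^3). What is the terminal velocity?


A = pi*(d/2)^2 = pi*(7/2000)^2 = 3.84845e-05 m^2
vt = sqrt(2mg/(Cd*rho*A)) = sqrt(2*0.0172*9.81/(0.3 * 1.225 * 3.84845e-05)) = 154.5 m/s

154.5 m/s


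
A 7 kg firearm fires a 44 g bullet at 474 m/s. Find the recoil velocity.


v_recoil = m_p * v_p / m_gun = 0.044 * 474 / 7 = 2.979 m/s

2.979 m/s


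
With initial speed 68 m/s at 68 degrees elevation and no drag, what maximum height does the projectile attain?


H = (v0*sin(theta))^2 / (2g) = (68*sin(68°))^2 / (2*9.81) = 202.6 m

202.6 m


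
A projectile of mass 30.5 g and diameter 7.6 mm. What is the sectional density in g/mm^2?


SD = m/d^2 = 30.5/7.6^2 = 0.528 g/mm^2

0.528 g/mm^2


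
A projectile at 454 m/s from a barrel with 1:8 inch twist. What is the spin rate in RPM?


twist_m = 8*0.0254 = 0.2032 m
spin = v/twist = 454/0.2032 = 2234.252 rev/s
RPM = spin*60 = 2234.252*60 ≈ 134055 RPM

134055 RPM


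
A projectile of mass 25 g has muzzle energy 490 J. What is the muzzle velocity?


v = sqrt(2*E/m) = sqrt(2*490/0.025) = 198 m/s

198 m/s


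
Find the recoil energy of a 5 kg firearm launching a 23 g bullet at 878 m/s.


v_r = m_p*v_p/m_gun = 0.023*878/5 = 4.0388 m/s, E_r = 0.5*m_gun*v_r^2 = 0.5*5*4.0388^2 = 40.78 J

40.78 J


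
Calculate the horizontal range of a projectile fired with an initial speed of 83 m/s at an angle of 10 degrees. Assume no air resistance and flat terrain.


R = v0^2 * sin(2*theta) / g = 83^2 * sin(2*10°) / 9.81 = 240.2 m

240.2 m


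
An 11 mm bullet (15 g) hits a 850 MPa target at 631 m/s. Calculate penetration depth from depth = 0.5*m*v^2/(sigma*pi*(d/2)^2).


A = pi*(d/2)^2 = pi*(11/2)^2 = 95.0332 mm^2
E = 0.5*m*v^2 = 0.5*0.015*631^2 = 2986.21 J
depth = E/(sigma*A) = 2986.21 J / (850 MPa * 95.0332 mm^2) = 2986.21/(850 * 95.0332) m = 0.036968 m ≈ 36.97 mm

36.97 mm


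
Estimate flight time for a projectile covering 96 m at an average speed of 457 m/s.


t = d/v = 96/457 = 0.2101 s

0.2101 s


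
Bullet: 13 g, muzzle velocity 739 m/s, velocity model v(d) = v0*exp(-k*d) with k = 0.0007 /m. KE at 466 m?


v = v0*exp(-k*d) = 739*exp(-0.0007*466) = 533.307 m/s
E = 0.5*m*v^2 = 0.5*0.013*533.307^2 = 1849 J

1849 J


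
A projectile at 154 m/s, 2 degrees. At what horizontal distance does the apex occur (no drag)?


R = v0^2*sin(2*theta)/g = 154^2*sin(2*2°)/9.81 = 168.639 m
apex_dist = R/2 = 168.639/2 = 84.32 m

84.32 m


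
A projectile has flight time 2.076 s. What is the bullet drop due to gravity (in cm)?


drop = 0.5*g*t^2 = 0.5*9.81*2.076^2 = 21.1395 m ≈ 2114 cm

2114 cm


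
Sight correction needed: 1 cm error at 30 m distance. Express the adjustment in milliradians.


1 mrad subtends 1 cm per 10 m of range, so adj = error_cm / (dist_m / 10) = 1 / (30/10) = 0.3333 mrad

0.3333 mrad


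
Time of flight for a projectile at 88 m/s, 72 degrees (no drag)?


T = 2*v0*sin(theta)/g = 2*88*sin(72°)/9.81 = 17.06 s

17.06 s


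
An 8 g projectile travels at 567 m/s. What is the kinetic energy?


E = 0.5*m*v^2 = 0.5*0.008*567^2 = 1286 J

1286 J


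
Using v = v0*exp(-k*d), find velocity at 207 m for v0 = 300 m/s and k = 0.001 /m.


v = v0*exp(-k*d) = 300*exp(-0.001*207) = 243.9 m/s

243.9 m/s


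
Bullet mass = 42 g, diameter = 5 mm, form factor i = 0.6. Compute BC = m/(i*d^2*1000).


BC = m/(i*d^2*1000) = 42/(0.6 * 5^2 * 1000) = 0.0028

0.0028


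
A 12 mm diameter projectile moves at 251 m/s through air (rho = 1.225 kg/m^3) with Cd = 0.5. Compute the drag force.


A = pi*(d/2)^2 = pi*(12/2000)^2 = 1.13097e-04 m^2
Fd = 0.5*Cd*rho*A*v^2 = 0.5*0.5*1.225*1.13097e-04*251^2 = 2.182 N

2.182 N


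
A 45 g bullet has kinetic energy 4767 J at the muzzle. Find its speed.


v = sqrt(2*E/m) = sqrt(2*4767/0.045) = 460.3 m/s

460.3 m/s


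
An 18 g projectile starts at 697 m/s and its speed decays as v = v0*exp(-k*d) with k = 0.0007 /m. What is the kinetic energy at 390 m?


v = v0*exp(-k*d) = 697*exp(-0.0007*390) = 530.482 m/s
E = 0.5*m*v^2 = 0.5*0.018*530.482^2 = 2533 J

2533 J


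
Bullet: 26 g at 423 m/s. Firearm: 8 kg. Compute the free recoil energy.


v_r = m_p*v_p/m_gun = 0.026*423/8 = 1.37475 m/s, E_r = 0.5*m_gun*v_r^2 = 0.5*8*1.37475^2 = 7.56 J

7.56 J


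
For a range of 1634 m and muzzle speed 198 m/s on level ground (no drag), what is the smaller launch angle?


sin(2*theta) = R*g/v0^2 = 1634*9.81/198^2 = 0.408875, theta = arcsin(0.408875)/2 = 12.07°

12.07 degrees


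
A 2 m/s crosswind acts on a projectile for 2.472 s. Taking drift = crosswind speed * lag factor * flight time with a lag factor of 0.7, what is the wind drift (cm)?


drift = v_wind * lag * t = 2 * 0.7 * 2.472 = 3.4608 m ≈ 346.1 cm

346.1 cm


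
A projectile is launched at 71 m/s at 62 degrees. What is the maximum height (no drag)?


H = (v0*sin(theta))^2 / (2g) = (71*sin(62°))^2 / (2*9.81) = 200.3 m

200.3 m


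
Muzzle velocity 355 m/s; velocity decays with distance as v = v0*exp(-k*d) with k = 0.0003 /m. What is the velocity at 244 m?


v = v0*exp(-k*d) = 355*exp(-0.0003*244) = 329.9 m/s

329.9 m/s


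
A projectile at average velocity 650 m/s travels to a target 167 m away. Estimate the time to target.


t = d/v = 167/650 = 0.2569 s

0.2569 s


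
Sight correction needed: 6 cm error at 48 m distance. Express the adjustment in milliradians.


1 mrad subtends 1 cm per 10 m of range, so adj = error_cm / (dist_m / 10) = 6 / (48/10) = 1.25 mrad

1.25 mrad


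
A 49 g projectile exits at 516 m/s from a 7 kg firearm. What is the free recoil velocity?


v_recoil = m_p * v_p / m_gun = 0.049 * 516 / 7 = 3.612 m/s

3.612 m/s


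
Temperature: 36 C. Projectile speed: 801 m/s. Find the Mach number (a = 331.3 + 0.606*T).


a = 331.3 + 0.606*(36) = 353.116 m/s
M = v/a = 801/353.116 = 2.268

2.268


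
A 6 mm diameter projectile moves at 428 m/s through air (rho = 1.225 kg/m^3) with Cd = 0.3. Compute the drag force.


A = pi*(d/2)^2 = pi*(6/2000)^2 = 2.82743e-05 m^2
Fd = 0.5*Cd*rho*A*v^2 = 0.5*0.3*1.225*2.82743e-05*428^2 = 0.9517 N

0.9517 N


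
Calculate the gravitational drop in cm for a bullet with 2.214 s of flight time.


drop = 0.5*g*t^2 = 0.5*9.81*2.214^2 = 24.0433 m ≈ 2404 cm

2404 cm


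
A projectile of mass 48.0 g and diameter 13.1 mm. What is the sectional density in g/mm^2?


SD = m/d^2 = 48.0/13.1^2 = 0.2797 g/mm^2

0.2797 g/mm^2


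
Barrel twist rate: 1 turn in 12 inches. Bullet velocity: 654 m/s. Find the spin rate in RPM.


twist_m = 12*0.0254 = 0.3048 m
spin = v/twist = 654/0.3048 = 2145.669 rev/s
RPM = spin*60 = 2145.669*60 ≈ 128740 RPM

128740 RPM


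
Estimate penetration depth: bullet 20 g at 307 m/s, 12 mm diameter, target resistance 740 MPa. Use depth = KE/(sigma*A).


A = pi*(d/2)^2 = pi*(12/2)^2 = 113.097 mm^2
E = 0.5*m*v^2 = 0.5*0.02*307^2 = 942.49 J
depth = E/(sigma*A) = 942.49 J / (740 MPa * 113.097 mm^2) = 942.49/(740 * 113.097) m = 0.0112614 m ≈ 11.26 mm

11.26 mm


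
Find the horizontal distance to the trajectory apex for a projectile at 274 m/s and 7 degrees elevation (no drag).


R = v0^2*sin(2*theta)/g = 274^2*sin(2*7°)/9.81 = 1851.43 m
apex_dist = R/2 = 1851.43/2 = 925.7 m

925.7 m


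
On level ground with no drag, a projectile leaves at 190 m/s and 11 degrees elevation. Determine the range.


R = v0^2 * sin(2*theta) / g = 190^2 * sin(2*11°) / 9.81 = 1379 m

1379 m


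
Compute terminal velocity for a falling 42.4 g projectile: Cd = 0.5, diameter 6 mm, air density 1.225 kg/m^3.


A = pi*(d/2)^2 = pi*(6/2000)^2 = 2.82743e-05 m^2
vt = sqrt(2mg/(Cd*rho*A)) = sqrt(2*0.0424*9.81/(0.5 * 1.225 * 2.82743e-05)) = 219.2 m/s

219.2 m/s


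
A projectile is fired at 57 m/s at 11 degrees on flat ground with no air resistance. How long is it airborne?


T = 2*v0*sin(theta)/g = 2*57*sin(11°)/9.81 = 2.217 s

2.217 s


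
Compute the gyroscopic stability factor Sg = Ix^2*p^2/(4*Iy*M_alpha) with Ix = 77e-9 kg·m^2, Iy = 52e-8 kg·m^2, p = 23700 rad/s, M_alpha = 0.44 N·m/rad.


Sg = Ix^2 * p^2 / (4 * Iy * M_alpha) = (77e-9)^2 * 23700^2 / (4 * 52e-8 * 0.44) = 3.639

3.639


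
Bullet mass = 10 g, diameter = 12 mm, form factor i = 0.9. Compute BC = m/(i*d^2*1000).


BC = m/(i*d^2*1000) = 10/(0.9 * 12^2 * 1000) = 7.716e-05

7.716e-05


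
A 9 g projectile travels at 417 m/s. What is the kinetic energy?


E = 0.5*m*v^2 = 0.5*0.009*417^2 = 782.5 J

782.5 J


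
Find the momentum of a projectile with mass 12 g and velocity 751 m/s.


p = m*v = 0.012*751 = 9.012 kg·m/s

9.012 kg·m/s


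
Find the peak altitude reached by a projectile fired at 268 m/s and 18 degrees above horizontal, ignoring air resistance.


H = (v0*sin(theta))^2 / (2g) = (268*sin(18°))^2 / (2*9.81) = 349.6 m

349.6 m


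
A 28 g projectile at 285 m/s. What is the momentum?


p = m*v = 0.028*285 = 7.98 kg·m/s

7.98 kg·m/s


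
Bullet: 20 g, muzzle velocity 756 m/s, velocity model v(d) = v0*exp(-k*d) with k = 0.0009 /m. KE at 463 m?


v = v0*exp(-k*d) = 756*exp(-0.0009*463) = 498.369 m/s
E = 0.5*m*v^2 = 0.5*0.02*498.369^2 = 2484 J

2484 J


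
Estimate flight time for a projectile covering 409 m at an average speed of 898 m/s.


t = d/v = 409/898 = 0.4555 s

0.4555 s


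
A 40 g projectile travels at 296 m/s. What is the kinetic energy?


E = 0.5*m*v^2 = 0.5*0.04*296^2 = 1752 J

1752 J


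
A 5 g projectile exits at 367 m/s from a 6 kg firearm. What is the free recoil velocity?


v_recoil = m_p * v_p / m_gun = 0.005 * 367 / 6 = 0.3058 m/s

0.3058 m/s


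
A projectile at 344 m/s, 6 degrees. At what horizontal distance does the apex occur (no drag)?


R = v0^2*sin(2*theta)/g = 344^2*sin(2*6°)/9.81 = 2508 m
apex_dist = R/2 = 2508/2 = 1254 m

1254 m


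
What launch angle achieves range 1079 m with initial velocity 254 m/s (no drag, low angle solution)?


sin(2*theta) = R*g/v0^2 = 1079*9.81/254^2 = 0.164068, theta = arcsin(0.164068)/2 = 4.722°

4.722 degrees


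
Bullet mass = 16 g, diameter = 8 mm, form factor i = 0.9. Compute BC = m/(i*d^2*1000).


BC = m/(i*d^2*1000) = 16/(0.9 * 8^2 * 1000) = 0.0002778

0.0002778


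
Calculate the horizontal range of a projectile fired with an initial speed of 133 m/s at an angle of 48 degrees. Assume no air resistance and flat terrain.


R = v0^2 * sin(2*theta) / g = 133^2 * sin(2*48°) / 9.81 = 1793 m

1793 m


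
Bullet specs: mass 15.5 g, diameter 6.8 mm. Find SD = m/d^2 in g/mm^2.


SD = m/d^2 = 15.5/6.8^2 = 0.3352 g/mm^2

0.3352 g/mm^2


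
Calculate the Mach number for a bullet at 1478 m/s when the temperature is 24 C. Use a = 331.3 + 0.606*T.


a = 331.3 + 0.606*(24) = 345.844 m/s
M = v/a = 1478/345.844 = 4.274

4.274


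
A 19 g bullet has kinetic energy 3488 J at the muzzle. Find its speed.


v = sqrt(2*E/m) = sqrt(2*3488/0.019) = 605.9 m/s

605.9 m/s


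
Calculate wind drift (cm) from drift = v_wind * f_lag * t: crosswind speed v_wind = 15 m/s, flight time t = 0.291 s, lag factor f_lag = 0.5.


drift = v_wind * lag * t = 15 * 0.5 * 0.291 = 2.1825 m ≈ 218.2 cm

218.2 cm


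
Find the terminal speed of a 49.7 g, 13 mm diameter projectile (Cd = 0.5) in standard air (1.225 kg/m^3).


A = pi*(d/2)^2 = pi*(13/2000)^2 = 1.32732e-04 m^2
vt = sqrt(2mg/(Cd*rho*A)) = sqrt(2*0.0497*9.81/(0.5 * 1.225 * 1.32732e-04)) = 109.5 m/s

109.5 m/s


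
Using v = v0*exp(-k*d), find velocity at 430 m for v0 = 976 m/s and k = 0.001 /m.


v = v0*exp(-k*d) = 976*exp(-0.001*430) = 634.9 m/s

634.9 m/s


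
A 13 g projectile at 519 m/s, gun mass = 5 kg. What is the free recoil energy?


v_r = m_p*v_p/m_gun = 0.013*519/5 = 1.3494 m/s, E_r = 0.5*m_gun*v_r^2 = 0.5*5*1.3494^2 = 4.552 J

4.552 J


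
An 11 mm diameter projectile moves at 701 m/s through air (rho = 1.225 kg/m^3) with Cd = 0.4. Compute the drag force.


A = pi*(d/2)^2 = pi*(11/2000)^2 = 9.50332e-05 m^2
Fd = 0.5*Cd*rho*A*v^2 = 0.5*0.4*1.225*9.50332e-05*701^2 = 11.44 N

11.44 N


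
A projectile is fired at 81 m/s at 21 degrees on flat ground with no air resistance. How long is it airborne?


T = 2*v0*sin(theta)/g = 2*81*sin(21°)/9.81 = 5.918 s

5.918 s


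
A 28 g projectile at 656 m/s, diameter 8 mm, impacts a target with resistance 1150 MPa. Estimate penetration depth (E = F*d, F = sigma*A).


A = pi*(d/2)^2 = pi*(8/2)^2 = 50.2655 mm^2
E = 0.5*m*v^2 = 0.5*0.028*656^2 = 6024.7 J
depth = E/(sigma*A) = 6024.7 J / (1150 MPa * 50.2655 mm^2) = 6024.7/(1150 * 50.2655) m = 0.104224 m ≈ 104.2 mm

104.2 mm


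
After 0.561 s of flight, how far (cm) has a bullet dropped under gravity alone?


drop = 0.5*g*t^2 = 0.5*9.81*0.561^2 = 1.54371 m ≈ 154.4 cm

154.4 cm


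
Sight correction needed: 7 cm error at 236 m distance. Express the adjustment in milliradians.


1 mrad subtends 1 cm per 10 m of range, so adj = error_cm / (dist_m / 10) = 7 / (236/10) = 0.2966 mrad

0.2966 mrad


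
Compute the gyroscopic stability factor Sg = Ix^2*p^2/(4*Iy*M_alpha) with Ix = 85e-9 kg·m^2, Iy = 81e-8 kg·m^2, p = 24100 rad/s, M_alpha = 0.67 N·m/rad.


Sg = Ix^2 * p^2 / (4 * Iy * M_alpha) = (85e-9)^2 * 24100^2 / (4 * 81e-8 * 0.67) = 1.933

1.933


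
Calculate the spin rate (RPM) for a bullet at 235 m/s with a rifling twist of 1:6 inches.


twist_m = 6*0.0254 = 0.1524 m
spin = v/twist = 235/0.1524 = 1541.995 rev/s
RPM = spin*60 = 1541.995*60 ≈ 92520 RPM

92520 RPM


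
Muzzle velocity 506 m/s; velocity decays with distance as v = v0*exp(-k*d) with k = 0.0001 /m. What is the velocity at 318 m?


v = v0*exp(-k*d) = 506*exp(-0.0001*318) = 490.2 m/s

490.2 m/s


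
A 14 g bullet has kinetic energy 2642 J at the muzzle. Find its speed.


v = sqrt(2*E/m) = sqrt(2*2642/0.014) = 614.4 m/s

614.4 m/s


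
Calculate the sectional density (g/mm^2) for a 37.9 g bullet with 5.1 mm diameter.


SD = m/d^2 = 37.9/5.1^2 = 1.457 g/mm^2

1.457 g/mm^2


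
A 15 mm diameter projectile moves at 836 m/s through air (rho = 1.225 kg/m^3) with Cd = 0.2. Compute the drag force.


A = pi*(d/2)^2 = pi*(15/2000)^2 = 1.76715e-04 m^2
Fd = 0.5*Cd*rho*A*v^2 = 0.5*0.2*1.225*1.76715e-04*836^2 = 15.13 N

15.13 N


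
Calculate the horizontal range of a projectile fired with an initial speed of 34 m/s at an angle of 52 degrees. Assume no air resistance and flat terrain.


R = v0^2 * sin(2*theta) / g = 34^2 * sin(2*52°) / 9.81 = 114.3 m

114.3 m


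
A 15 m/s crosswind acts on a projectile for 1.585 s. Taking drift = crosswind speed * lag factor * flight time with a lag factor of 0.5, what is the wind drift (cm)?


drift = v_wind * lag * t = 15 * 0.5 * 1.585 = 11.8875 m ≈ 1189 cm

1189 cm


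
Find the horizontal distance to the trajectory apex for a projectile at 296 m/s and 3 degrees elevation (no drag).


R = v0^2*sin(2*theta)/g = 296^2*sin(2*3°)/9.81 = 933.574 m
apex_dist = R/2 = 933.574/2 = 466.8 m

466.8 m


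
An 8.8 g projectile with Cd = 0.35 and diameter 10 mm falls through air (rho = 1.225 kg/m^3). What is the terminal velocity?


A = pi*(d/2)^2 = pi*(10/2000)^2 = 7.85398e-05 m^2
vt = sqrt(2mg/(Cd*rho*A)) = sqrt(2*0.0088*9.81/(0.35 * 1.225 * 7.85398e-05)) = 71.61 m/s

71.61 m/s


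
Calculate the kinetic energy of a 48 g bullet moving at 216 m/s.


E = 0.5*m*v^2 = 0.5*0.048*216^2 = 1120 J

1120 J


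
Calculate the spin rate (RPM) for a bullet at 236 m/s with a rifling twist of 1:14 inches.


twist_m = 14*0.0254 = 0.3556 m
spin = v/twist = 236/0.3556 = 663.667 rev/s
RPM = spin*60 = 663.667*60 ≈ 39820 RPM

39820 RPM


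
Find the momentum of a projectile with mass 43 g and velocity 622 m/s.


p = m*v = 0.043*622 = 26.75 kg·m/s

26.75 kg·m/s


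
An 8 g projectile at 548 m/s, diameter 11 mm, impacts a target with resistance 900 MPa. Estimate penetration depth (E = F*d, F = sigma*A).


A = pi*(d/2)^2 = pi*(11/2)^2 = 95.0332 mm^2
E = 0.5*m*v^2 = 0.5*0.008*548^2 = 1201.22 J
depth = E/(sigma*A) = 1201.22 J / (900 MPa * 95.0332 mm^2) = 1201.22/(900 * 95.0332) m = 0.0140444 m ≈ 14.04 mm

14.04 mm


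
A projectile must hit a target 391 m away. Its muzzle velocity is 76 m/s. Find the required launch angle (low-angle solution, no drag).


sin(2*theta) = R*g/v0^2 = 391*9.81/76^2 = 0.664077, theta = arcsin(0.664077)/2 = 20.81°

20.81 degrees


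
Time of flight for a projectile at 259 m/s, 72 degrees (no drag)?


T = 2*v0*sin(theta)/g = 2*259*sin(72°)/9.81 = 50.22 s

50.22 s


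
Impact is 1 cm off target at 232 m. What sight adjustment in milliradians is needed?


1 mrad subtends 1 cm per 10 m of range, so adj = error_cm / (dist_m / 10) = 1 / (232/10) = 0.0431 mrad

0.0431 mrad


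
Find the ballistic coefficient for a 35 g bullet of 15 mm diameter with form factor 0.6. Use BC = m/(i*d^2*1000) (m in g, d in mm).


BC = m/(i*d^2*1000) = 35/(0.6 * 15^2 * 1000) = 0.0002593

0.0002593


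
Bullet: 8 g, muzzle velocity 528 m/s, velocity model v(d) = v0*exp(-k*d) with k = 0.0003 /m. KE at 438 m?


v = v0*exp(-k*d) = 528*exp(-0.0003*438) = 462.986 m/s
E = 0.5*m*v^2 = 0.5*0.008*462.986^2 = 857.4 J

857.4 J


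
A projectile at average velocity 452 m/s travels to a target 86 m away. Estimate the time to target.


t = d/v = 86/452 = 0.1903 s

0.1903 s


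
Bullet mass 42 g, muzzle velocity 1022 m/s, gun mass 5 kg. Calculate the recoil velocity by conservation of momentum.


v_recoil = m_p * v_p / m_gun = 0.042 * 1022 / 5 = 8.585 m/s

8.585 m/s


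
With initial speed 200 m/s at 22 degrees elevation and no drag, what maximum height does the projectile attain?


H = (v0*sin(theta))^2 / (2g) = (200*sin(22°))^2 / (2*9.81) = 286.1 m

286.1 m


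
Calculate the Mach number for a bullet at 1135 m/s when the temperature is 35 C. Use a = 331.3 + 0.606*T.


a = 331.3 + 0.606*(35) = 352.51 m/s
M = v/a = 1135/352.51 = 3.22

3.22


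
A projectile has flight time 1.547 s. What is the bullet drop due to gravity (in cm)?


drop = 0.5*g*t^2 = 0.5*9.81*1.547^2 = 11.7387 m ≈ 1174 cm

1174 cm


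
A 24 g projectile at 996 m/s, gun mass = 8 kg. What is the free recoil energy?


v_r = m_p*v_p/m_gun = 0.024*996/8 = 2.988 m/s, E_r = 0.5*m_gun*v_r^2 = 0.5*8*2.988^2 = 35.71 J

35.71 J


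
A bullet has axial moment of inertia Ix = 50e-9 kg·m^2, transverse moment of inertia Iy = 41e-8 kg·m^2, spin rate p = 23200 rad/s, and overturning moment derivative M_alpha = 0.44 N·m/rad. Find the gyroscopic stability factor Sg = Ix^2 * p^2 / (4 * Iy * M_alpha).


Sg = Ix^2 * p^2 / (4 * Iy * M_alpha) = (50e-9)^2 * 23200^2 / (4 * 41e-8 * 0.44) = 1.865

1.865


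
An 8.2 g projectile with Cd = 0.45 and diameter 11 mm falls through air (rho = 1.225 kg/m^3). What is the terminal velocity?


A = pi*(d/2)^2 = pi*(11/2000)^2 = 9.50332e-05 m^2
vt = sqrt(2mg/(Cd*rho*A)) = sqrt(2*0.0082*9.81/(0.45 * 1.225 * 9.50332e-05)) = 55.42 m/s

55.42 m/s


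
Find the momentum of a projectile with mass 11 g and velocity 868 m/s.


p = m*v = 0.011*868 = 9.548 kg·m/s

9.548 kg·m/s


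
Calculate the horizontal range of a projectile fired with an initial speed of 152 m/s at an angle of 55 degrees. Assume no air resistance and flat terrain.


R = v0^2 * sin(2*theta) / g = 152^2 * sin(2*55°) / 9.81 = 2213 m

2213 m


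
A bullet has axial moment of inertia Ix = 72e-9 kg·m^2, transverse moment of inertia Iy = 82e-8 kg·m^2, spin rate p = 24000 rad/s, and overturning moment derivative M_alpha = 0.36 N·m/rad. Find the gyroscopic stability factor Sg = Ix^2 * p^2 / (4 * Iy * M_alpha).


Sg = Ix^2 * p^2 / (4 * Iy * M_alpha) = (72e-9)^2 * 24000^2 / (4 * 82e-8 * 0.36) = 2.529

2.529


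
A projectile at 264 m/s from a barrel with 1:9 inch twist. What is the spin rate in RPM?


twist_m = 9*0.0254 = 0.2286 m
spin = v/twist = 264/0.2286 = 1154.856 rev/s
RPM = spin*60 = 1154.856*60 ≈ 69291 RPM

69291 RPM


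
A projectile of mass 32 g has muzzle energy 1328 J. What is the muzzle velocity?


v = sqrt(2*E/m) = sqrt(2*1328/0.032) = 288.1 m/s

288.1 m/s


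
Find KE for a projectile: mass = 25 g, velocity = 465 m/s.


E = 0.5*m*v^2 = 0.5*0.025*465^2 = 2703 J

2703 J


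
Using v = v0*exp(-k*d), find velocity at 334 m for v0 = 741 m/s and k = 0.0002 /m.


v = v0*exp(-k*d) = 741*exp(-0.0002*334) = 693.1 m/s

693.1 m/s


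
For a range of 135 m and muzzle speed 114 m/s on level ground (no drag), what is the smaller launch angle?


sin(2*theta) = R*g/v0^2 = 135*9.81/114^2 = 0.101904, theta = arcsin(0.101904)/2 = 2.924°

2.924 degrees


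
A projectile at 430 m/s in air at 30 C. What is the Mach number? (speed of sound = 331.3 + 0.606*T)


a = 331.3 + 0.606*(30) = 349.48 m/s
M = v/a = 430/349.48 = 1.23

1.23


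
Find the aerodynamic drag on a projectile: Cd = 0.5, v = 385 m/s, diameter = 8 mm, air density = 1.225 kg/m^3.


A = pi*(d/2)^2 = pi*(8/2000)^2 = 5.02655e-05 m^2
Fd = 0.5*Cd*rho*A*v^2 = 0.5*0.5*1.225*5.02655e-05*385^2 = 2.282 N

2.282 N


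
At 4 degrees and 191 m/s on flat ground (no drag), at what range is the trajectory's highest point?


R = v0^2*sin(2*theta)/g = 191^2*sin(2*4°)/9.81 = 517.551 m
apex_dist = R/2 = 517.551/2 = 258.8 m

258.8 m


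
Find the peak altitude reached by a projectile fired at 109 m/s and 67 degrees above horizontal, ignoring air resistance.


H = (v0*sin(theta))^2 / (2g) = (109*sin(67°))^2 / (2*9.81) = 513.1 m

513.1 m


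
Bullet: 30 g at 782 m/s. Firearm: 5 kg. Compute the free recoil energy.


v_r = m_p*v_p/m_gun = 0.03*782/5 = 4.692 m/s, E_r = 0.5*m_gun*v_r^2 = 0.5*5*4.692^2 = 55.04 J

55.04 J


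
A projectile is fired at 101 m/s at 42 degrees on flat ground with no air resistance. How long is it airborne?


T = 2*v0*sin(theta)/g = 2*101*sin(42°)/9.81 = 13.78 s

13.78 s


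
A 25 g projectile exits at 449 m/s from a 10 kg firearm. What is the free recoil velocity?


v_recoil = m_p * v_p / m_gun = 0.025 * 449 / 10 = 1.123 m/s

1.123 m/s


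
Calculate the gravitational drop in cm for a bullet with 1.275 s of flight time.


drop = 0.5*g*t^2 = 0.5*9.81*1.275^2 = 7.97369 m ≈ 797.4 cm

797.4 cm


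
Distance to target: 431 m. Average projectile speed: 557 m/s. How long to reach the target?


t = d/v = 431/557 = 0.7738 s

0.7738 s


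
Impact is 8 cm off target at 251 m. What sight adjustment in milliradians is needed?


1 mrad subtends 1 cm per 10 m of range, so adj = error_cm / (dist_m / 10) = 8 / (251/10) = 0.3187 mrad

0.3187 mrad


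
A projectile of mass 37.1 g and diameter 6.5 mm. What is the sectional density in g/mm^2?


SD = m/d^2 = 37.1/6.5^2 = 0.8781 g/mm^2

0.8781 g/mm^2


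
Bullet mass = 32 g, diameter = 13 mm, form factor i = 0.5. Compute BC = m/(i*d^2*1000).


BC = m/(i*d^2*1000) = 32/(0.5 * 13^2 * 1000) = 0.0003787

0.0003787


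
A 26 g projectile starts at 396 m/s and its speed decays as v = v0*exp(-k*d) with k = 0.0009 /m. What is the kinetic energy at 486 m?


v = v0*exp(-k*d) = 396*exp(-0.0009*486) = 255.702 m/s
E = 0.5*m*v^2 = 0.5*0.026*255.702^2 = 850 J

850 J


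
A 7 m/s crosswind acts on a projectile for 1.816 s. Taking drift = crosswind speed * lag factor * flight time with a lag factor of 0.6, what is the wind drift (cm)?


drift = v_wind * lag * t = 7 * 0.6 * 1.816 = 7.6272 m ≈ 762.7 cm

762.7 cm


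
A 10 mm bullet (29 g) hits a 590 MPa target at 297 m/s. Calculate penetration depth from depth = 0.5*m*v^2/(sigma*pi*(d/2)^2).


A = pi*(d/2)^2 = pi*(10/2)^2 = 78.5398 mm^2
E = 0.5*m*v^2 = 0.5*0.029*297^2 = 1279.03 J
depth = E/(sigma*A) = 1279.03 J / (590 MPa * 78.5398 mm^2) = 1279.03/(590 * 78.5398) m = 0.0276019 m ≈ 27.6 mm

27.6 mm


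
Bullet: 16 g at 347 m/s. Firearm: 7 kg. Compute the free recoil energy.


v_r = m_p*v_p/m_gun = 0.016*347/7 = 0.793143 m/s, E_r = 0.5*m_gun*v_r^2 = 0.5*7*0.793143^2 = 2.202 J

2.202 J


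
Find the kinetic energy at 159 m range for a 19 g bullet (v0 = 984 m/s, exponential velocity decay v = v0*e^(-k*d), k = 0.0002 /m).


v = v0*exp(-k*d) = 984*exp(-0.0002*159) = 953.201 m/s
E = 0.5*m*v^2 = 0.5*0.019*953.201^2 = 8632 J

8632 J


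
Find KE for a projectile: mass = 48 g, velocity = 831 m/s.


E = 0.5*m*v^2 = 0.5*0.048*831^2 = 16573 J

16573 J


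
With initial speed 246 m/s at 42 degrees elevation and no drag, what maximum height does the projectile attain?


H = (v0*sin(theta))^2 / (2g) = (246*sin(42°))^2 / (2*9.81) = 1381 m

1381 m


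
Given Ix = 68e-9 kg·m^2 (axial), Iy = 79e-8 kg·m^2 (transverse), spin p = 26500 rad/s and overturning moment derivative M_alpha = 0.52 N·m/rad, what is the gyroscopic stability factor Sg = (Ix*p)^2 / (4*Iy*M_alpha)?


Sg = Ix^2 * p^2 / (4 * Iy * M_alpha) = (68e-9)^2 * 26500^2 / (4 * 79e-8 * 0.52) = 1.976

1.976


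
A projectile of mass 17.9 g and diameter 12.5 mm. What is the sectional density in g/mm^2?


SD = m/d^2 = 17.9/12.5^2 = 0.1146 g/mm^2

0.1146 g/mm^2


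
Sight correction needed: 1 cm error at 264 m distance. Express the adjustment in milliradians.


1 mrad subtends 1 cm per 10 m of range, so adj = error_cm / (dist_m / 10) = 1 / (264/10) = 0.03788 mrad

0.03788 mrad


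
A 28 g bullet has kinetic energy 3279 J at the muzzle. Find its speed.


v = sqrt(2*E/m) = sqrt(2*3279/0.028) = 484 m/s

484 m/s


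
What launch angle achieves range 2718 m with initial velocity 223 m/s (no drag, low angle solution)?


sin(2*theta) = R*g/v0^2 = 2718*9.81/223^2 = 0.536178, theta = arcsin(0.536178)/2 = 16.21°

16.21 degrees


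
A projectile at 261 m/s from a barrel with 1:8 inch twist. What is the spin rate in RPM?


twist_m = 8*0.0254 = 0.2032 m
spin = v/twist = 261/0.2032 = 1284.449 rev/s
RPM = spin*60 = 1284.449*60 ≈ 77067 RPM

77067 RPM


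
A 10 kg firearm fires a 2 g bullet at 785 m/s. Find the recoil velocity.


v_recoil = m_p * v_p / m_gun = 0.002 * 785 / 10 = 0.157 m/s

0.157 m/s


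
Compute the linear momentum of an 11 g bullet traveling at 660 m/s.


p = m*v = 0.011*660 = 7.26 kg·m/s

7.26 kg·m/s


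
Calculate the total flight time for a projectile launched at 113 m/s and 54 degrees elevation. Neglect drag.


T = 2*v0*sin(theta)/g = 2*113*sin(54°)/9.81 = 18.64 s

18.64 s


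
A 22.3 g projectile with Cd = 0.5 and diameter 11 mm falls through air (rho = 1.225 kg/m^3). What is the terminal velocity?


A = pi*(d/2)^2 = pi*(11/2000)^2 = 9.50332e-05 m^2
vt = sqrt(2mg/(Cd*rho*A)) = sqrt(2*0.0223*9.81/(0.5 * 1.225 * 9.50332e-05)) = 86.7 m/s

86.7 m/s


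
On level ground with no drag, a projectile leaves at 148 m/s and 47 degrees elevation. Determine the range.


R = v0^2 * sin(2*theta) / g = 148^2 * sin(2*47°) / 9.81 = 2227 m

2227 m


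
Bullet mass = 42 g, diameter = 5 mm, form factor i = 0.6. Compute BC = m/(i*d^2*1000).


BC = m/(i*d^2*1000) = 42/(0.6 * 5^2 * 1000) = 0.0028

0.0028


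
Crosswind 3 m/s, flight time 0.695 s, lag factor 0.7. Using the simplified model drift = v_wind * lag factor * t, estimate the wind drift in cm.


drift = v_wind * lag * t = 3 * 0.7 * 0.695 = 1.4595 m ≈ 145.9 cm

145.9 cm


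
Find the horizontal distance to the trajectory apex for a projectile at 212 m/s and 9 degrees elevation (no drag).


R = v0^2*sin(2*theta)/g = 212^2*sin(2*9°)/9.81 = 1415.75 m
apex_dist = R/2 = 1415.75/2 = 707.9 m

707.9 m


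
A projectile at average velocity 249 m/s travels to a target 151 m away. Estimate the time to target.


t = d/v = 151/249 = 0.6064 s

0.6064 s


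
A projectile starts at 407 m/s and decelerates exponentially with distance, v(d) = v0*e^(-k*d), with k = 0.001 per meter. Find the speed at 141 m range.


v = v0*exp(-k*d) = 407*exp(-0.001*141) = 353.5 m/s

353.5 m/s
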